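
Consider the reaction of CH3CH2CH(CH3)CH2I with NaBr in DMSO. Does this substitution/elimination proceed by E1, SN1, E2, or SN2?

SN2

Conditions: a primary substrate with a strong nucleophile in the polar aprotic solvent DMSO.
These conditions are the textbook signature of the SN2 pathway.
An unhindered substrate with a strong nucleophile in a polar aprotic solvent favours one-step backside displacement.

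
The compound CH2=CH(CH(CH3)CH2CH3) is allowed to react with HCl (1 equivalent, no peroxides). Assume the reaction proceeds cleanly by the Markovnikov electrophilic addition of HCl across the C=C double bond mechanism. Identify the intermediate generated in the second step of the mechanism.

Step 1: The π electrons of the C=C bond attack a proton of HCl; Markovnikov addition places the new C–H on the less-substituted alkene carbon, so the positive charge ends up on the more-substituted carbon — a secondary carbocation. The H–Cl bond breaks heterolytically, releasing Cl⁻.
Step 2: A 1,2-hydride shift from the adjacent sec-butyl carbon moves the positive charge from the secondary centre to an adjacent carbon, generating a more stable tertiary carbocation.
After step 2 the species present is a tertiary carbocation.

tertiary carbocation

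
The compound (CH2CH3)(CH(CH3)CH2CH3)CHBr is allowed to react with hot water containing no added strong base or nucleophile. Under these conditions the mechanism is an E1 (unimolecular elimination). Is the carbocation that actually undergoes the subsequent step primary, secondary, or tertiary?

Step 1: Unassisted departure of Br⁻ (taking the C–Br bonding pair) generates a secondary carbocation.
Step 2: Carbocation rearrangement: a 1,2-hydride shift from the adjacent sec-butyl carbon converts the initially-formed secondary cation into the more stable tertiary cation.
The cation rearranges from secondary to tertiary via a 1,2-hydride shift from the adjacent sec-butyl carbon; the tertiary cation is what reacts next.

tertiary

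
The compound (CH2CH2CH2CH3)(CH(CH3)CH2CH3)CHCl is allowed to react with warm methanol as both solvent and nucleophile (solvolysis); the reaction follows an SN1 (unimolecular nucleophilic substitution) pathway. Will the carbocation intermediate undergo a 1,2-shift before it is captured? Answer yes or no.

The first-formed carbocation is secondary.
The adjacent sec-butyl carbon already bears 2 other carbon substituents and has a hydrogen to migrate; after a 1,2-hydride shift from that carbon the positive charge sits on a tertiary centre.
Tertiary is more stable than secondary, so the shift occurs.

yes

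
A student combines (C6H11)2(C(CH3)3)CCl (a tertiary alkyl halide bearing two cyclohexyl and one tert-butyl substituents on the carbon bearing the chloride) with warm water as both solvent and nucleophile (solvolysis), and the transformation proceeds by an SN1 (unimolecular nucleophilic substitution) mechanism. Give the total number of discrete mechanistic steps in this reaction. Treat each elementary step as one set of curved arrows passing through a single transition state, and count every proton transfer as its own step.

Step 1: The C–Cl bond breaks with both electrons going to the chloride; Cl⁻ leaves and a tertiary carbocation remains.
(No 1,2-shift: no single shift to an adjacent carbon would give a more stable cation.)
Step 2: Nucleophilic capture: the oxygen of H2O bonds to the cationic carbon, producing an oxonium-ion intermediate.
Step 3: A second solvent molecule removes the proton on oxygen, giving the neutral alcohol product.
Total: 3 elementary steps.

3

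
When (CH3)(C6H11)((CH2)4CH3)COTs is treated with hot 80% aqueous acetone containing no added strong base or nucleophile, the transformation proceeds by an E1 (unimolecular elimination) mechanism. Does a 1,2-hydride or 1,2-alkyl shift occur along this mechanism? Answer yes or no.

The first-formed carbocation is tertiary.
No single 1,2-shift to an adjacent carbon would produce a more-substituted cation than the one already present, so no rearrangement occurs.

no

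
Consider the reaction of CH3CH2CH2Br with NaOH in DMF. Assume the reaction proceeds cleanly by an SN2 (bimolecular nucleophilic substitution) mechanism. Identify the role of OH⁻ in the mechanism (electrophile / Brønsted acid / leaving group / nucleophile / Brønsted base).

Step 1: OH⁻ attacks the back face of the α-carbon while Br⁻ departs with the C–Br bonding pair — a single concerted displacement through a pentacoordinate transition state.
OH⁻ donates an electron pair to form a new σ-bond to carbon — it is the nucleophile.

nucleophile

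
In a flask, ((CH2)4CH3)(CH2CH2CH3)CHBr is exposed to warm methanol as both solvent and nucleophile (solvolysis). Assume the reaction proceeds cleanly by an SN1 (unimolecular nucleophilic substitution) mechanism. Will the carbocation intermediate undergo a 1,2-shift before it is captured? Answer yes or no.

no

The first-formed carbocation is secondary.
No single 1,2-shift to an adjacent carbon would produce a more-substituted cation than the one already present, so no rearrangement occurs.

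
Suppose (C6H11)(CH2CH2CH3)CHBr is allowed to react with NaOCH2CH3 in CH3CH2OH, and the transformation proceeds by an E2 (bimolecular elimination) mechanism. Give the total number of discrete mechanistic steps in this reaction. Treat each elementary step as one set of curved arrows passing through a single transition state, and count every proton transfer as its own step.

Step 1: The strong base CH3CH2O⁻ removes a β-hydrogen; in the same concerted event the electrons of the breaking C–H bond form the new π(C=C) bond and the C–Br σ-bond breaks, expelling Br⁻. Anti-periplanar geometry; one transition state.
Total: 1 elementary step.

1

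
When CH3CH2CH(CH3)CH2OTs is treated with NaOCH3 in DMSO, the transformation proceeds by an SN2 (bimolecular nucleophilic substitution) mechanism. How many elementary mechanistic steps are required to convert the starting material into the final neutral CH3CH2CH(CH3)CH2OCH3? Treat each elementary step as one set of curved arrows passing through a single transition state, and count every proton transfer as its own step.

1

Step 1: Backside attack by CH3O⁻ on the carbon bearing the tosylate: the new C–O bond forms as the C–O bond breaks, with Walden inversion at carbon.
Total: 1 elementary step.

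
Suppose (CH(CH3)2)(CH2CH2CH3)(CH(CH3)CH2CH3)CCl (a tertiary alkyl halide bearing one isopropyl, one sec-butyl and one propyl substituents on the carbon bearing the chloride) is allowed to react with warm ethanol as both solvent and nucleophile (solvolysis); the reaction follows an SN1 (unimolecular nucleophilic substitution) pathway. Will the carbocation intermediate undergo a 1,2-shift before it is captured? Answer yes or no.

no

The first-formed carbocation is tertiary.
No single 1,2-shift to an adjacent carbon would produce a more-substituted cation than the one already present, so no rearrangement occurs.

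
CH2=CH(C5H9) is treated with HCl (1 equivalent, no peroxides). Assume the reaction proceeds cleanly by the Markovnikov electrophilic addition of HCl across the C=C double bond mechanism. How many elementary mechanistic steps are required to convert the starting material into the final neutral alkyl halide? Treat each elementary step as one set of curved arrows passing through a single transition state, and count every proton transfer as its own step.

3

Step 1: Protonation of the alkene by HCl: the π bond acts as the nucleophile and picks up H⁺, giving the more stable (Markovnikov) secondary carbocation. The H–Cl bond breaks heterolytically, releasing Cl⁻.
Step 2: A hydride (H with its bonding pair) migrates from the adjacent cyclopentyl carbon to the cationic centre — a 1,2-hydride shift — upgrading the secondary cation to a tertiary one.
Step 3: Cl⁻ captures the cation: a lone pair on Cl⁻ fills the empty p orbital, producing the alkyl halide product.
Total: 3 elementary steps.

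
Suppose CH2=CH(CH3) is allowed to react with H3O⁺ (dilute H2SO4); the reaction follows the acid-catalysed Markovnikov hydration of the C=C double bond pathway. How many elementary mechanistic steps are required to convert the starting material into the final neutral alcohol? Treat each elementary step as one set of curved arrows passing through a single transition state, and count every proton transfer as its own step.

Step 1: Protonation of the alkene by H3O⁺: the π bond acts as the nucleophile and picks up H⁺, giving the more stable (Markovnikov) secondary carbocation. H2O is released.
(No 1,2-shift: no single shift to an adjacent carbon would give a more stable cation.)
Step 2: A lone pair on the oxygen of H2O attacks the carbocation, forming a C–O bond and an oxonium ion (a protonated alcohol).
Step 3: H2O removes a proton from the oxonium oxygen, regenerating H3O⁺ and giving the neutral alcohol.
Total: 3 elementary steps.

3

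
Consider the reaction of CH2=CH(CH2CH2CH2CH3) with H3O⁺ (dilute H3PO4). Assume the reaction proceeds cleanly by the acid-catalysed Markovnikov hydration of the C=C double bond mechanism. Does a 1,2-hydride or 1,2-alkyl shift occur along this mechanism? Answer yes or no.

The first-formed carbocation is secondary.
No single 1,2-shift to an adjacent carbon would produce a more-substituted cation than the one already present, so no rearrangement occurs.

no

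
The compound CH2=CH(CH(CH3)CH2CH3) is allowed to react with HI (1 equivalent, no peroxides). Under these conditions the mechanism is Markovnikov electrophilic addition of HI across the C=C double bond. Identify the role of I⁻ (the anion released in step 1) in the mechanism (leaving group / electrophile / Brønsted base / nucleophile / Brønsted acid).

nucleophile

Step 3: The I⁻ anion donates a lone pair to the carbocation, forming the new C–I σ-bond and giving the neutral alkyl halide.
I⁻ (the anion released in step 1) donates an electron pair to form a new σ-bond to carbon — it is the nucleophile.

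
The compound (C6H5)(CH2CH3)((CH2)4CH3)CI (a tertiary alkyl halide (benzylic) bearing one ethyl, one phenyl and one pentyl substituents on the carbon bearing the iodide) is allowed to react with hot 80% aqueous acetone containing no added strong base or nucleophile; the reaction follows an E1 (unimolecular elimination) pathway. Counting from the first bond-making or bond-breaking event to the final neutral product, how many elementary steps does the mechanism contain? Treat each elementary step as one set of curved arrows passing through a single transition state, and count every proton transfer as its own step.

2

Step 1: The C–I bond breaks with both electrons going to the iodide; I⁻ leaves and a tertiary carbocation remains.
(No 1,2-shift: no single shift to an adjacent carbon would give a more stable cation.)
Step 2: Loss of a β-proton to a water molecule of the solvent: the C–H bonding pair collapses toward the cationic carbon to form the C=C π bond, yielding the alkene.
Total: 2 elementary steps.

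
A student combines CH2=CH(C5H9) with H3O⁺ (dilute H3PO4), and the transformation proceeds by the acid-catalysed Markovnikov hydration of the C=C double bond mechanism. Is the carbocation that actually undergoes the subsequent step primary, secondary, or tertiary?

tertiary

Step 1: Electrophilic addition begins with the π(C=C) electrons forming a bond to the proton of H3O⁺. Following Markovnikov's rule, the resulting cation is secondary. H2O is released.
Step 2: Carbocation rearrangement: a 1,2-hydride shift from the adjacent cyclopentyl carbon converts the initially-formed secondary cation into the more stable tertiary cation.
The cation rearranges from secondary to tertiary via a 1,2-hydride shift from the adjacent cyclopentyl carbon; the tertiary cation is what reacts next.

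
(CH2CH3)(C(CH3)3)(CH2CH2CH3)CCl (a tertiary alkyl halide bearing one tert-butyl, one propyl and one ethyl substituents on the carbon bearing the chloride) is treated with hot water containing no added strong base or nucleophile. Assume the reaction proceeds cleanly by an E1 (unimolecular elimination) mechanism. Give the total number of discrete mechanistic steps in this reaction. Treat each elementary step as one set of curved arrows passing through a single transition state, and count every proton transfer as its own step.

Step 1: The C–Cl bond breaks with both electrons going to the chloride; Cl⁻ leaves and a tertiary carbocation remains.
(No 1,2-shift: no single shift to an adjacent carbon would give a more stable cation.)
Step 2: A weak base (a water molecule from the solvent) removes a proton from a carbon adjacent to the cationic centre; the electrons of that C–H bond become the new π(C=C) bond, giving the alkene.
Total: 2 elementary steps.

2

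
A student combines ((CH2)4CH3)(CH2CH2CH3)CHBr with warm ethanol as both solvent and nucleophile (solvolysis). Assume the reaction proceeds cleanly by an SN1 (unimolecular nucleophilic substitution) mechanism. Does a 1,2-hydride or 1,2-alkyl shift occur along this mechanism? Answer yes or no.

no

The first-formed carbocation is secondary.
No single 1,2-shift to an adjacent carbon would produce a more-substituted cation than the one already present, so no rearrangement occurs.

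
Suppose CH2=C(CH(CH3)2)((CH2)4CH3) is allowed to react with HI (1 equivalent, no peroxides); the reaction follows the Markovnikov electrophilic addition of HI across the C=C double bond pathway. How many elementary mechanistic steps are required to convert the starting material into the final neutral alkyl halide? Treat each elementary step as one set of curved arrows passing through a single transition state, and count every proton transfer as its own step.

2

Step 1: Electrophilic addition begins with the π(C=C) electrons forming a bond to the proton of HI. Following Markovnikov's rule, the resulting cation is tertiary. The H–I bond breaks heterolytically, releasing I⁻.
(No 1,2-shift: no single shift to an adjacent carbon would give a more stable cation.)
Step 2: I⁻ captures the cation: a lone pair on I⁻ fills the empty p orbital, producing the alkyl halide product.
Total: 2 elementary steps.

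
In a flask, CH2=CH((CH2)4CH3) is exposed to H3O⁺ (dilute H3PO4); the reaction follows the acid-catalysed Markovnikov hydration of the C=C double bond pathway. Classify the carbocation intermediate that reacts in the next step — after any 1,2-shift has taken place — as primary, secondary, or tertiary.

Step 1: Electrophilic addition begins with the π(C=C) electrons forming a bond to the proton of H3O⁺. Following Markovnikov's rule, the resulting cation is secondary. H2O is released.
No single 1,2-shift to an adjacent carbon would give a more-substituted cation, so no rearrangement occurs.

secondary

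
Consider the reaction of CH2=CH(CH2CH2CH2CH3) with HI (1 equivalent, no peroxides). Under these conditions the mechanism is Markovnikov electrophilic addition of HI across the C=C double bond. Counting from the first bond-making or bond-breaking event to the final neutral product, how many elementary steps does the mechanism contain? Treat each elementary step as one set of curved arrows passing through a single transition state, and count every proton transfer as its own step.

Step 1: Electrophilic addition begins with the π(C=C) electrons forming a bond to the proton of HI. Following Markovnikov's rule, the resulting cation is secondary. The H–I bond breaks heterolytically, releasing I⁻.
(No 1,2-shift: no single shift to an adjacent carbon would give a more stable cation.)
Step 2: The I⁻ anion donates a lone pair to the carbocation, forming the new C–I σ-bond and giving the neutral alkyl halide.
Total: 2 elementary steps.

2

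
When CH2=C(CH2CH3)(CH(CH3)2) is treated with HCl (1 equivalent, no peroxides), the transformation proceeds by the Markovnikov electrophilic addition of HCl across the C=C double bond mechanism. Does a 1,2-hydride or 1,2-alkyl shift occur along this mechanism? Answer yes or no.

no

The first-formed carbocation is tertiary.
No single 1,2-shift to an adjacent carbon would produce a more-substituted cation than the one already present, so no rearrangement occurs.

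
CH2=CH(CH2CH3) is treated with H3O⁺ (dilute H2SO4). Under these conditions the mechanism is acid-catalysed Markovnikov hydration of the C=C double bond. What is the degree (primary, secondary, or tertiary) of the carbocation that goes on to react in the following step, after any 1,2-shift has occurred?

Step 1: Electrophilic addition begins with the π(C=C) electrons forming a bond to the proton of H3O⁺. Following Markovnikov's rule, the resulting cation is secondary. H2O is released.
No single 1,2-shift to an adjacent carbon would give a more-substituted cation, so no rearrangement occurs.

secondary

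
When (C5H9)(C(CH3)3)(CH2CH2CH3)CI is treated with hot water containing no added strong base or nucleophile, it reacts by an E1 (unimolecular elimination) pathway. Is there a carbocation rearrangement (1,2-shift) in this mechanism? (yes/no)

The first-formed carbocation is tertiary.
No single 1,2-shift to an adjacent carbon would produce a more-substituted cation than the one already present, so no rearrangement occurs.

no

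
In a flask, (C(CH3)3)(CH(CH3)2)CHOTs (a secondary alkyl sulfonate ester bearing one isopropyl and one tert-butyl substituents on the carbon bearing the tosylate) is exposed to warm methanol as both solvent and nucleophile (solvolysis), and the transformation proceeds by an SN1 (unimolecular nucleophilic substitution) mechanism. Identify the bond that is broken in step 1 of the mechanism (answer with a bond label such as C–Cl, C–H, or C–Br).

Step 1: Unassisted departure of TsO⁻ (taking the C–O bonding pair) generates a secondary carbocation.
The bond broken in this step is the C–O bond.

C–O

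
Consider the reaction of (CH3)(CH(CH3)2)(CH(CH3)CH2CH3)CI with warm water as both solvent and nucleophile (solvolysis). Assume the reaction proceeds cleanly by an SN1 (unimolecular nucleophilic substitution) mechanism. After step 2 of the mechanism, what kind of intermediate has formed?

Step 1: Rate-determining heterolysis of the C–I bond gives I⁻ and a tertiary carbocation.
Step 2: H2O donates an oxygen lone pair into the empty p orbital of the cation, giving a protonated alcohol (an oxonium ion).
After step 2 the species present is an oxonium ion.

oxonium ion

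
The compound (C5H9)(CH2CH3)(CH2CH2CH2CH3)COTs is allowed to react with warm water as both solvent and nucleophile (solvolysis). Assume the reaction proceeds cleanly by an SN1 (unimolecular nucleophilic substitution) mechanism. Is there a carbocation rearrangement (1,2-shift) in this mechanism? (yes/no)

no

The first-formed carbocation is tertiary.
No single 1,2-shift to an adjacent carbon would produce a more-substituted cation than the one already present, so no rearrangement occurs.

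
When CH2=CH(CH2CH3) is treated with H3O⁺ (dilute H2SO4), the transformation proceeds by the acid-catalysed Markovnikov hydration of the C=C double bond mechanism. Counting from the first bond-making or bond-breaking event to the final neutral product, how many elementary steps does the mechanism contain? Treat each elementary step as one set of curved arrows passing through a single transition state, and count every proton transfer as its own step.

Step 1: Protonation of the alkene by H3O⁺: the π bond acts as the nucleophile and picks up H⁺, giving the more stable (Markovnikov) secondary carbocation. H2O is released.
(No 1,2-shift: no single shift to an adjacent carbon would give a more stable cation.)
Step 2: Nucleophilic capture of the cation by H2O produces the protonated alcohol (an oxonium ion).
Step 3: Proton transfer from the O–H of the oxonium ion to H2O completes the catalytic cycle and yields the alcohol.
Total: 3 elementary steps.

3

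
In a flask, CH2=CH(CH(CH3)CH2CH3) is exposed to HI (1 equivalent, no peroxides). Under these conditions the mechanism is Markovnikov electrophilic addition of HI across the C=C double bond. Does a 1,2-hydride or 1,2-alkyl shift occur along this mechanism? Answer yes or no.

yes

The first-formed carbocation is secondary.
The adjacent sec-butyl carbon already bears 2 other carbon substituents and has a hydrogen to migrate; after a 1,2-hydride shift from that carbon the positive charge sits on a tertiary centre.
Tertiary is more stable than secondary, so the shift occurs.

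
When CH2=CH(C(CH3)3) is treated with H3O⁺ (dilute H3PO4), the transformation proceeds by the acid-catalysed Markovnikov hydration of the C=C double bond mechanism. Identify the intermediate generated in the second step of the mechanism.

tertiary carbocation

Step 1: Electrophilic addition begins with the π(C=C) electrons forming a bond to the proton of H3O⁺. Following Markovnikov's rule, the resulting cation is secondary. H2O is released.
Step 2: A methyl group with its bonding pair migrates from the adjacent tert-butyl carbon to the cationic centre — a 1,2-methyl shift — upgrading the secondary cation to a tertiary one.
After step 2 the species present is a tertiary carbocation.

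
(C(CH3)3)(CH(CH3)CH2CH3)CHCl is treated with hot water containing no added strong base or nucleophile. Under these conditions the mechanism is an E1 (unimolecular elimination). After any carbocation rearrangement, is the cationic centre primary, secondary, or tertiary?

tertiary

Step 1: Rate-determining heterolysis of the C–Cl bond gives Cl⁻ and a secondary carbocation.
Step 2: Carbocation rearrangement: a 1,2-hydride shift from the adjacent sec-butyl carbon converts the initially-formed secondary cation into the more stable tertiary cation.
The cation rearranges from secondary to tertiary via a 1,2-hydride shift from the adjacent sec-butyl carbon; the tertiary cation is what reacts next.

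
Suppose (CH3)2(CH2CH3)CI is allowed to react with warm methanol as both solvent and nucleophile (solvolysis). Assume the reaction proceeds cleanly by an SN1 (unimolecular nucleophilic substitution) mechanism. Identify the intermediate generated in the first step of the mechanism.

tertiary carbocation

Step 1: Ionisation: the C–I σ-bond cleaves heterolytically; both bonding electrons depart with I⁻, leaving a tertiary carbocation at the α-carbon.
After step 1 the species present is a tertiary carbocation.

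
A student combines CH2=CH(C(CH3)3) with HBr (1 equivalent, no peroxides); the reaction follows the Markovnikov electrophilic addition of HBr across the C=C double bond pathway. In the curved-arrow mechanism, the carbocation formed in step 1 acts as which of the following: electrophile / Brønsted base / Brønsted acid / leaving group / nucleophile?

Step 3: Br⁻ captures the cation: a lone pair on Br⁻ fills the empty p orbital, producing the alkyl halide product.
The carbocation formed in step 1 accepts an electron pair into an empty or π* orbital — it is the electrophile.

electrophile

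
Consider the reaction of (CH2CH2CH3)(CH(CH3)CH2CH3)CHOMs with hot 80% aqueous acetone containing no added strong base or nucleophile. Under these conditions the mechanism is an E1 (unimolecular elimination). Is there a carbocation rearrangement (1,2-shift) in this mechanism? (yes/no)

The first-formed carbocation is secondary.
The adjacent sec-butyl carbon already bears 2 other carbon substituents and has a hydrogen to migrate; after a 1,2-hydride shift from that carbon the positive charge sits on a tertiary centre.
Tertiary is more stable than secondary, so the shift occurs.

yes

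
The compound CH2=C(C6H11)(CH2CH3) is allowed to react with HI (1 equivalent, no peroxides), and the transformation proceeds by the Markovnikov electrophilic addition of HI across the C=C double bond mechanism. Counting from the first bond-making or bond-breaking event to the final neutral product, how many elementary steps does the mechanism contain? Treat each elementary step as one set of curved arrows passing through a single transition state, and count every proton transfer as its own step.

2

Step 1: Electrophilic addition begins with the π(C=C) electrons forming a bond to the proton of HI. Following Markovnikov's rule, the resulting cation is tertiary. The H–I bond breaks heterolytically, releasing I⁻.
(No 1,2-shift: no single shift to an adjacent carbon would give a more stable cation.)
Step 2: The I⁻ anion donates a lone pair to the carbocation, forming the new C–I σ-bond and giving the neutral alkyl halide.
Total: 2 elementary steps.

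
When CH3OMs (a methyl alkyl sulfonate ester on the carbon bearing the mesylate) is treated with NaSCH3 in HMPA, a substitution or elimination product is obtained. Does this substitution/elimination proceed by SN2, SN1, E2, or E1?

SN2

Conditions: a methyl substrate with a strong nucleophile in the polar aprotic solvent HMPA.
These conditions are the textbook signature of the SN2 pathway.
An unhindered substrate with a strong nucleophile in a polar aprotic solvent favours one-step backside displacement.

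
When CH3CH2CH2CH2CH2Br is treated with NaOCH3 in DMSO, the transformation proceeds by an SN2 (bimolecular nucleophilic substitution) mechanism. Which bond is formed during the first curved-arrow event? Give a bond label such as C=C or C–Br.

Step 1: Backside attack by CH3O⁻ on the carbon bearing the bromide: the new C–O bond forms as the C–Br bond breaks, with Walden inversion at carbon.
The bond formed in this step is the C–O bond.

C–O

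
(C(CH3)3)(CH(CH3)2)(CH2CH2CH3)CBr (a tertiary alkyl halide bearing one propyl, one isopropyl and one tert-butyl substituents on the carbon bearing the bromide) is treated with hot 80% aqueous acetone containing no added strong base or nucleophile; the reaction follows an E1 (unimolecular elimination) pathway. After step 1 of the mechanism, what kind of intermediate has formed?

Step 1: The C–Br bond breaks with both electrons going to the bromide; Br⁻ leaves and a tertiary carbocation remains.
After step 1 the species present is a tertiary carbocation.

tertiary carbocation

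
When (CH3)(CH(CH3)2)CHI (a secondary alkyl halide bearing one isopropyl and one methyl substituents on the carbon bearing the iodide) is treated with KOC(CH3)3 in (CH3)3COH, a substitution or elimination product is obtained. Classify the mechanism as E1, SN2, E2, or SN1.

E2

Conditions: a strong/bulky base with a secondary substrate bearing a β-hydrogen.
These conditions are the textbook signature of the E2 pathway.
A strong (often hindered) base removes a β-H in concert with loss of the leaving group — bimolecular elimination.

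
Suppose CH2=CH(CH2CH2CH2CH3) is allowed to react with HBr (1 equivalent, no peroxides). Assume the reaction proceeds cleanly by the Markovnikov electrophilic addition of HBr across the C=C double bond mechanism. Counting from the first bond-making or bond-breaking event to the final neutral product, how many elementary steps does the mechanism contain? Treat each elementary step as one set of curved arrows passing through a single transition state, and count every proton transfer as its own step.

Step 1: Protonation of the alkene by HBr: the π bond acts as the nucleophile and picks up H⁺, giving the more stable (Markovnikov) secondary carbocation. The H–Br bond breaks heterolytically, releasing Br⁻.
(No 1,2-shift: no single shift to an adjacent carbon would give a more stable cation.)
Step 2: Nucleophilic attack by Br⁻ on the carbocation completes the addition, giving R–Br.
Total: 2 elementary steps.

2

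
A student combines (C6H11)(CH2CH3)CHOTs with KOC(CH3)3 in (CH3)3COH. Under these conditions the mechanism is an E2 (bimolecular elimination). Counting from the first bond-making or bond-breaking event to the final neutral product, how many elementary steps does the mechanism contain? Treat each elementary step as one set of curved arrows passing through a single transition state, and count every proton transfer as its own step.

Step 1: Concerted anti-periplanar elimination: (CH3)3CO⁻ abstracts a β-H while TsO⁻ leaves, and the C–H electrons become the new C=C π bond — all in a single transition state.
Total: 1 elementary step.

1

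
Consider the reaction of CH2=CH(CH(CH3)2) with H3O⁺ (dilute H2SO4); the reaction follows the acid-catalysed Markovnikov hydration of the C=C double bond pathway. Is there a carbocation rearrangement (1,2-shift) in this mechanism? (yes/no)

yes

The first-formed carbocation is secondary.
The adjacent isopropyl carbon already bears 2 other carbon substituents and has a hydrogen to migrate; after a 1,2-hydride shift from that carbon the positive charge sits on a tertiary centre.
Tertiary is more stable than secondary, so the shift occurs.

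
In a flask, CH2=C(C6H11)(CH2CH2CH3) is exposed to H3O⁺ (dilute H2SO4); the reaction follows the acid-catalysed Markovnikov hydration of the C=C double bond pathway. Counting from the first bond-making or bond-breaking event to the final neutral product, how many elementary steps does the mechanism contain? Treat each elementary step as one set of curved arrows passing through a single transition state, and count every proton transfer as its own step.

Step 1: Protonation of the alkene by H3O⁺: the π bond acts as the nucleophile and picks up H⁺, giving the more stable (Markovnikov) tertiary carbocation. H2O is released.
(No 1,2-shift: no single shift to an adjacent carbon would give a more stable cation.)
Step 2: Nucleophilic capture of the cation by H2O produces the protonated alcohol (an oxonium ion).
Step 3: Proton transfer from the O–H of the oxonium ion to H2O completes the catalytic cycle and yields the alcohol.
Total: 3 elementary steps.

3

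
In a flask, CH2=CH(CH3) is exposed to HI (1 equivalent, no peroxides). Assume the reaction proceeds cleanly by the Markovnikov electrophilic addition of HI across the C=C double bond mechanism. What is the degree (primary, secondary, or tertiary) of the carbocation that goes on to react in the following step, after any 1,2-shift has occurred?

secondary

Step 1: The π electrons of the C=C bond attack a proton of HI; Markovnikov addition places the new C–H on the less-substituted alkene carbon, so the positive charge ends up on the more-substituted carbon — a secondary carbocation. The H–I bond breaks heterolytically, releasing I⁻.
No single 1,2-shift to an adjacent carbon would give a more-substituted cation, so no rearrangement occurs.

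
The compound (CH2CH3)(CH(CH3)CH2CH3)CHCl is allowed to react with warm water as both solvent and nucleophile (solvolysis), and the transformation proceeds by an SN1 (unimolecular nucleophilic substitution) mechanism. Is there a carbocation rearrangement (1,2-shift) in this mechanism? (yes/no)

The first-formed carbocation is secondary.
The adjacent sec-butyl carbon already bears 2 other carbon substituents and has a hydrogen to migrate; after a 1,2-hydride shift from that carbon the positive charge sits on a tertiary centre.
Tertiary is more stable than secondary, so the shift occurs.

yes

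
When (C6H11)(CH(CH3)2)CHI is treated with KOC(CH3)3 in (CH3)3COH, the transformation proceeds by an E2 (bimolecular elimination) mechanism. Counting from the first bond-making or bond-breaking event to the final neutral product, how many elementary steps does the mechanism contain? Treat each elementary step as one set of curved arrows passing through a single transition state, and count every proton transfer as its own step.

Step 1: Concerted anti-periplanar elimination: (CH3)3CO⁻ abstracts a β-H while I⁻ leaves, and the C–H electrons become the new C=C π bond — all in a single transition state.
Total: 1 elementary step.

1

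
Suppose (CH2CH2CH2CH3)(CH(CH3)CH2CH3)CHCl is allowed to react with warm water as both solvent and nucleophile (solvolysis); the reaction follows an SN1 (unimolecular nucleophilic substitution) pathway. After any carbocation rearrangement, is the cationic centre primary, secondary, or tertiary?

tertiary

Step 1: Unassisted departure of Cl⁻ (taking the C–Cl bonding pair) generates a secondary carbocation.
Step 2: A 1,2-hydride shift from the adjacent sec-butyl carbon moves the positive charge from the secondary centre to an adjacent carbon, generating a more stable tertiary carbocation.
The cation rearranges from secondary to tertiary via a 1,2-hydride shift from the adjacent sec-butyl carbon; the tertiary cation is what reacts next.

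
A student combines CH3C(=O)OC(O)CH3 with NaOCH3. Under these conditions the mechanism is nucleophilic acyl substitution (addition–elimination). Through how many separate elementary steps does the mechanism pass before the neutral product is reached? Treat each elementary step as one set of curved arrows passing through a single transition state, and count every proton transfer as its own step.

Step 1: A lone pair on the O of CH3O⁻ attacks the electrophilic acyl carbon; the π(C=O) electrons move onto oxygen, giving a tetrahedral intermediate.
Step 2: Elimination step: re-formation of the carbonyl π bond drives out CH3CO2⁻, giving the new acyl compound.
Total: 2 elementary steps.

2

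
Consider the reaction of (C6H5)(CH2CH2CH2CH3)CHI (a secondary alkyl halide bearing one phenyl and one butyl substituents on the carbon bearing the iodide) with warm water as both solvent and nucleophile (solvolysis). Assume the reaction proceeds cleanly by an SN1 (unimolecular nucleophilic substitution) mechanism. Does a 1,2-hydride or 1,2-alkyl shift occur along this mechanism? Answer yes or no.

no

The first-formed carbocation is secondary.
No single 1,2-shift to an adjacent carbon would produce a more-substituted cation than the one already present, so no rearrangement occurs.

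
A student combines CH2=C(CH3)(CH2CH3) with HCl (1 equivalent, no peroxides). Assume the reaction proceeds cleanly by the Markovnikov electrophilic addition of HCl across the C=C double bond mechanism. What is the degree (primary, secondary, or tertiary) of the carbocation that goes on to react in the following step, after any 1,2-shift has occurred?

tertiary

Step 1: Electrophilic addition begins with the π(C=C) electrons forming a bond to the proton of HCl. Following Markovnikov's rule, the resulting cation is tertiary. The H–Cl bond breaks heterolytically, releasing Cl⁻.
No single 1,2-shift to an adjacent carbon would give a more-substituted cation, so no rearrangement occurs.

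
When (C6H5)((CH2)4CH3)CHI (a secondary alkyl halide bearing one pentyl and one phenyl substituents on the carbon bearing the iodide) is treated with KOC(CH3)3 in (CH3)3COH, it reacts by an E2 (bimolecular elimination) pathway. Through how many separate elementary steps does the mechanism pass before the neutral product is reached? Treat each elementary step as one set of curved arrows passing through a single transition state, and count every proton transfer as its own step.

1

Step 1: In one step, (CH3)3CO⁻ pulls off a β-proton, the C–I bond cleaves, and a C=C double bond forms between the α- and β-carbons (E2, anti elimination).
Total: 1 elementary step.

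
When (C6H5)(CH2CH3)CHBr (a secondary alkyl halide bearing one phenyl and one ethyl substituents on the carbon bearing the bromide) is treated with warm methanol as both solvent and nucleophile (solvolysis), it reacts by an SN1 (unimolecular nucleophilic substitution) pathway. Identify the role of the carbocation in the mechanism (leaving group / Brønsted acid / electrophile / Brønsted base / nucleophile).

Step 2: Nucleophilic capture: the oxygen of CH3OH bonds to the cationic carbon, producing an oxonium-ion intermediate.
The carbocation accepts an electron pair into an empty or π* orbital — it is the electrophile.

electrophile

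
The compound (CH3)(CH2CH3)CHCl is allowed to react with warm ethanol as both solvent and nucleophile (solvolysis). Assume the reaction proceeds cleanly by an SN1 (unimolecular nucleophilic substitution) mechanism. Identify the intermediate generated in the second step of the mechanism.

oxonium ion

Step 1: Rate-determining heterolysis of the C–Cl bond gives Cl⁻ and a secondary carbocation.
Step 2: Nucleophilic capture: the oxygen of CH3CH2OH bonds to the cationic carbon, producing an oxonium-ion intermediate.
After step 2 the species present is an oxonium ion.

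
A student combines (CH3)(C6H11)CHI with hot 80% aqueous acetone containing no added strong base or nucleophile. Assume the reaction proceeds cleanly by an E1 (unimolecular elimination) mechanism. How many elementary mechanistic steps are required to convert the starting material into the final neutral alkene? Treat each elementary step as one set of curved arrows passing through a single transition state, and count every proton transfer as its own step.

Step 1: Rate-determining heterolysis of the C–I bond gives I⁻ and a secondary carbocation.
Step 2: Carbocation rearrangement: a 1,2-hydride shift from the adjacent cyclohexyl carbon converts the initially-formed secondary cation into the more stable tertiary cation.
Step 3: A weak base (a water molecule from the solvent) removes a proton from a carbon adjacent to the cationic centre; the electrons of that C–H bond become the new π(C=C) bond, giving the alkene.
Total: 3 elementary steps.

3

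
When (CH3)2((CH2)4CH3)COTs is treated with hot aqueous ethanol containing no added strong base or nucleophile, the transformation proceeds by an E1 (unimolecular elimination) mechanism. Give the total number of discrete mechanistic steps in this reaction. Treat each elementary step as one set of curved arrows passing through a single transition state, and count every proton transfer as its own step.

Step 1: Ionisation: the C–O σ-bond cleaves heterolytically; both bonding electrons depart with TsO⁻, leaving a tertiary carbocation at the α-carbon.
(No 1,2-shift: no single shift to an adjacent carbon would give a more stable cation.)
Step 2: Loss of a β-proton to a water (or ethanol) molecule of the solvent: the C–H bonding pair collapses toward the cationic carbon to form the C=C π bond, yielding the alkene.
Total: 2 elementary steps.

2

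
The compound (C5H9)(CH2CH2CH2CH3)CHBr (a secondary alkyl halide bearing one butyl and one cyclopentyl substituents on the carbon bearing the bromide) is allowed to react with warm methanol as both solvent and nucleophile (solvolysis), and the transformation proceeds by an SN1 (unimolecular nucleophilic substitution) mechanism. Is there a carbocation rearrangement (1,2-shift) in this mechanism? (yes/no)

The first-formed carbocation is secondary.
The adjacent cyclopentyl carbon already bears 2 other carbon substituents and has a hydrogen to migrate; after a 1,2-hydride shift from that carbon the positive charge sits on a tertiary centre.
Tertiary is more stable than secondary, so the shift occurs.

yes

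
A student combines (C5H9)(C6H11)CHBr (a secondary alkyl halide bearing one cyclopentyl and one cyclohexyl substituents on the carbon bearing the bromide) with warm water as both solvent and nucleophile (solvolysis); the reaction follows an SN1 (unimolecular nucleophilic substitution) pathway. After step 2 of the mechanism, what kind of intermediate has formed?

tertiary carbocation

Step 1: Unassisted departure of Br⁻ (taking the C–Br bonding pair) generates a secondary carbocation.
Step 2: Carbocation rearrangement: a 1,2-hydride shift from the adjacent cyclopentyl carbon converts the initially-formed secondary cation into the more stable tertiary cation.
After step 2 the species present is a tertiary carbocation.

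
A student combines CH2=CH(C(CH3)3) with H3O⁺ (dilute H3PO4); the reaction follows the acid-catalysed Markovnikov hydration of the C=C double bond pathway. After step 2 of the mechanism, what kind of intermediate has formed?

tertiary carbocation

Step 1: The π electrons of the C=C bond attack a proton of H3O⁺; Markovnikov addition places the new C–H on the less-substituted alkene carbon, so the positive charge ends up on the more-substituted carbon — a secondary carbocation. H2O is released.
Step 2: A methyl group with its bonding pair migrates from the adjacent tert-butyl carbon to the cationic centre — a 1,2-methyl shift — upgrading the secondary cation to a tertiary one.
After step 2 the species present is a tertiary carbocation.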